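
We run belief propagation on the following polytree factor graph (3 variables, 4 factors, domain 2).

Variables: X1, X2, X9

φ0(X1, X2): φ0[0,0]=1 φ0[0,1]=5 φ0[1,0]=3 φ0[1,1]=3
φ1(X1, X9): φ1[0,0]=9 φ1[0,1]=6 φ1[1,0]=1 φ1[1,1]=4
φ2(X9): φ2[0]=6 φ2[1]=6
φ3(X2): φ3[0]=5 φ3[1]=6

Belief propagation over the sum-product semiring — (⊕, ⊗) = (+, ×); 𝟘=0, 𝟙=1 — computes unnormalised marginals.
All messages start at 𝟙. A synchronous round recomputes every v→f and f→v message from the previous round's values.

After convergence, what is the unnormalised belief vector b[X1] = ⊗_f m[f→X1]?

b[X1] = [3150, 990]

init: all messages = 𝟙 over 2 values
r1 m[φ0→X1] = [6, 6]
r1 m[φ0→X2] = [4, 8]
r1 m[φ1→X1] = [15, 5]
r1 m[φ1→X9] = [10, 10]
r1 m[φ2→X9] = [6, 6]
r1 m[φ3→X2] = [5, 6]
r1 m[X1→φ0] = [1, 1]
r1 m[X1→φ1] = [1, 1]
r1 m[X2→φ0] = [1, 1]
r1 m[X2→φ3] = [1, 1]
r1 m[X9→φ1] = [1, 1]
r1 m[X9→φ2] = [1, 1]
r2 m[φ0→X1] = [6, 6]
r2 m[φ0→X2] = [4, 8]
r2 m[φ1→X1] = [15, 5]
r2 m[φ1→X9] = [10, 10]
r2 m[φ2→X9] = [6, 6]
r2 m[φ3→X2] = [5, 6]
r2 m[X1→φ0] = [15, 5]
r2 m[X1→φ1] = [6, 6]
r2 m[X2→φ0] = [5, 6]
r2 m[X2→φ3] = [4, 8]
r2 m[X9→φ1] = [6, 6]
r2 m[X9→φ2] = [10, 10]
r3 m[φ0→X1] = [35, 33]
r3 m[φ0→X2] = [30, 90]
r3 m[φ1→X1] = [90, 30]
r3 m[φ1→X9] = [60, 60]
r3 m[φ2→X9] = [6, 6]
r3 m[φ3→X2] = [5, 6]
r3 m[X1→φ0] = [15, 5]
r3 m[X1→φ1] = [6, 6]
r3 m[X2→φ0] = [5, 6]
r3 m[X2→φ3] = [4, 8]
r3 m[X9→φ1] = [6, 6]
r3 m[X9→φ2] = [10, 10]
r4 m[φ0→X1] = [35, 33]
r4 m[φ0→X2] = [30, 90]
r4 m[φ1→X1] = [90, 30]
r4 m[φ1→X9] = [60, 60]
r4 m[φ2→X9] = [6, 6]
r4 m[φ3→X2] = [5, 6]
r4 m[X1→φ0] = [90, 30]
r4 m[X1→φ1] = [35, 33]
r4 m[X2→φ0] = [5, 6]
r4 m[X2→φ3] = [30, 90]
r4 m[X9→φ1] = [6, 6]
r4 m[X9→φ2] = [60, 60]
r5 m[φ0→X1] = [35, 33]
r5 m[φ0→X2] = [180, 540]
r5 m[φ1→X1] = [90, 30]
r5 m[φ1→X9] = [348, 342]
r5 m[φ2→X9] = [6, 6]
r5 m[φ3→X2] = [5, 6]
r5 m[X1→φ0] = [90, 30]
r5 m[X1→φ1] = [35, 33]
r5 m[X2→φ0] = [5, 6]
r5 m[X2→φ3] = [30, 90]
r5 m[X9→φ1] = [6, 6]
r5 m[X9→φ2] = [60, 60]
r6 m[φ0→X1] = [35, 33]
r6 m[φ0→X2] = [180, 540]
r6 m[φ1→X1] = [90, 30]
r6 m[φ1→X9] = [348, 342]
r6 m[φ2→X9] = [6, 6]
r6 m[φ3→X2] = [5, 6]
r6 m[X1→φ0] = [90, 30]
r6 m[X1→φ1] = [35, 33]
r6 m[X2→φ0] = [5, 6]
r6 m[X2→φ3] = [180, 540]
r6 m[X9→φ1] = [6, 6]
r6 m[X9→φ2] = [348, 342]
r7 m[φ0→X1] = [35, 33]
r7 m[φ0→X2] = [180, 540]
r7 m[φ1→X1] = [90, 30]
r7 m[φ1→X9] = [348, 342]
r7 m[φ2→X9] = [6, 6]
r7 m[φ3→X2] = [5, 6]
r7 m[X1→φ0] = [90, 30]
r7 m[X1→φ1] = [35, 33]
r7 m[X2→φ0] = [5, 6]
r7 m[X2→φ3] = [180, 540]
r7 m[X9→φ1] = [6, 6]
r7 m[X9→φ2] = [348, 342]
fixed point reached at round 7
b[X1] = ⊗ incoming = [3150, 990]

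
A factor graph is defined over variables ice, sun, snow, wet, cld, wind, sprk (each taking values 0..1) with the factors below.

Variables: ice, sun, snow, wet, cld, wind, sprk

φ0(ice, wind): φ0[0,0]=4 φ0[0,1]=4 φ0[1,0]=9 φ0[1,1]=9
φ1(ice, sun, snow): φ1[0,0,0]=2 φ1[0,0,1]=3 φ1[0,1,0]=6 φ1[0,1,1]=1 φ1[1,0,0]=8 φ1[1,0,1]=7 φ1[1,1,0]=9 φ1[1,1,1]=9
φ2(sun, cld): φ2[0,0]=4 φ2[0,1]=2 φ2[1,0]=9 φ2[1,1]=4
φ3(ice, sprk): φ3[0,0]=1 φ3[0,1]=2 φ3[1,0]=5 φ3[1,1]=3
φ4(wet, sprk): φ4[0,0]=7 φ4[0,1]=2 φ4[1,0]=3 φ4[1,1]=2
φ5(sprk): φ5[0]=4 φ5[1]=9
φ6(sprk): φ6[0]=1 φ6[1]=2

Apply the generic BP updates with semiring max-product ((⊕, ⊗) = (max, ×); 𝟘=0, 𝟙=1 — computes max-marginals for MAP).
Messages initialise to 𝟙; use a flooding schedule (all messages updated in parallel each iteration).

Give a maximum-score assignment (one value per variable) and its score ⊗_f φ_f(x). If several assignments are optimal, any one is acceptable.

assignment: (ice=1, sun=1, snow=0, wet=0, cld=0, wind=0, sprk=0); score = 102060

init: all messages = 𝟙 over 2 values
r1 m[φ0→ice] = [4, 9]
r1 m[φ0→wind] = [9, 9]
r1 m[φ1→ice] = [6, 9]
r1 m[φ1→sun] = [8, 9]
r1 m[φ1→snow] = [9, 9]
r1 m[φ2→sun] = [4, 9]
r1 m[φ2→cld] = [9, 4]
r1 m[φ3→ice] = [2, 5]
r1 m[φ3→sprk] = [5, 3]
r1 m[φ4→wet] = [7, 3]
r1 m[φ4→sprk] = [7, 2]
r1 m[φ5→sprk] = [4, 9]
r1 m[φ6→sprk] = [1, 2]
r1 m[ice→φ0] = [1, 1]
r1 m[ice→φ1] = [1, 1]
r1 m[ice→φ3] = [1, 1]
r1 m[sun→φ1] = [1, 1]
r1 m[sun→φ2] = [1, 1]
r1 m[snow→φ1] = [1, 1]
r1 m[wet→φ4] = [1, 1]
r1 m[cld→φ2] = [1, 1]
r1 m[wind→φ0] = [1, 1]
r1 m[sprk→φ3] = [1, 1]
r1 m[sprk→φ4] = [1, 1]
r1 m[sprk→φ5] = [1, 1]
r1 m[sprk→φ6] = [1, 1]
r2 m[φ0→ice] = [4, 9]
r2 m[φ0→wind] = [9, 9]
r2 m[φ1→ice] = [6, 9]
r2 m[φ1→sun] = [8, 9]
r2 m[φ1→snow] = [9, 9]
r2 m[φ2→sun] = [4, 9]
r2 m[φ2→cld] = [9, 4]
r2 m[φ3→ice] = [2, 5]
r2 m[φ3→sprk] = [5, 3]
r2 m[φ4→wet] = [7, 3]
r2 m[φ4→sprk] = [7, 2]
r2 m[φ5→sprk] = [4, 9]
r2 m[φ6→sprk] = [1, 2]
r2 m[ice→φ0] = [12, 45]
r2 m[ice→φ1] = [8, 45]
r2 m[ice→φ3] = [24, 81]
r2 m[sun→φ1] = [4, 9]
r2 m[sun→φ2] = [8, 9]
r2 m[snow→φ1] = [1, 1]
r2 m[wet→φ4] = [1, 1]
r2 m[cld→φ2] = [1, 1]
r2 m[wind→φ0] = [1, 1]
r2 m[sprk→φ3] = [28, 36]
r2 m[sprk→φ4] = [20, 54]
r2 m[sprk→φ5] = [35, 12]
r2 m[sprk→φ6] = [140, 54]
r3 m[φ0→ice] = [4, 9]
r3 m[φ0→wind] = [405, 405]
r3 m[φ1→ice] = [54, 81]
r3 m[φ1→sun] = [360, 405]
r3 m[φ1→snow] = [3645, 3645]
r3 m[φ2→sun] = [4, 9]
r3 m[φ2→cld] = [81, 36]
r3 m[φ3→ice] = [72, 140]
r3 m[φ3→sprk] = [405, 243]
r3 m[φ4→wet] = [140, 108]
r3 m[φ4→sprk] = [7, 2]
r3 m[φ5→sprk] = [4, 9]
r3 m[φ6→sprk] = [1, 2]
r3 m[ice→φ0] = [12, 45]
r3 m[ice→φ1] = [8, 45]
r3 m[ice→φ3] = [24, 81]
r3 m[sun→φ1] = [4, 9]
r3 m[sun→φ2] = [8, 9]
r3 m[snow→φ1] = [1, 1]
r3 m[wet→φ4] = [1, 1]
r3 m[cld→φ2] = [1, 1]
r3 m[wind→φ0] = [1, 1]
r3 m[sprk→φ3] = [28, 36]
r3 m[sprk→φ4] = [20, 54]
r3 m[sprk→φ5] = [35, 12]
r3 m[sprk→φ6] = [140, 54]
r4 m[φ0→ice] = [4, 9]
r4 m[φ0→wind] = [405, 405]
r4 m[φ1→ice] = [54, 81]
r4 m[φ1→sun] = [360, 405]
r4 m[φ1→snow] = [3645, 3645]
r4 m[φ2→sun] = [4, 9]
r4 m[φ2→cld] = [81, 36]
r4 m[φ3→ice] = [72, 140]
r4 m[φ3→sprk] = [405, 243]
r4 m[φ4→wet] = [140, 108]
r4 m[φ4→sprk] = [7, 2]
r4 m[φ5→sprk] = [4, 9]
r4 m[φ6→sprk] = [1, 2]
r4 m[ice→φ0] = [3888, 11340]
r4 m[ice→φ1] = [288, 1260]
r4 m[ice→φ3] = [216, 729]
r4 m[sun→φ1] = [4, 9]
r4 m[sun→φ2] = [360, 405]
r4 m[snow→φ1] = [1, 1]
r4 m[wet→φ4] = [1, 1]
r4 m[cld→φ2] = [1, 1]
r4 m[wind→φ0] = [1, 1]
r4 m[sprk→φ3] = [28, 36]
r4 m[sprk→φ4] = [1620, 4374]
r4 m[sprk→φ5] = [2835, 972]
r4 m[sprk→φ6] = [11340, 4374]
r5 m[φ0→ice] = [4, 9]
r5 m[φ0→wind] = [102060, 102060]
r5 m[φ1→ice] = [54, 81]
r5 m[φ1→sun] = [10080, 11340]
r5 m[φ1→snow] = [102060, 102060]
r5 m[φ2→sun] = [4, 9]
r5 m[φ2→cld] = [3645, 1620]
r5 m[φ3→ice] = [72, 140]
r5 m[φ3→sprk] = [3645, 2187]
r5 m[φ4→wet] = [11340, 8748]
r5 m[φ4→sprk] = [7, 2]
r5 m[φ5→sprk] = [4, 9]
r5 m[φ6→sprk] = [1, 2]
r5 m[ice→φ0] = [3888, 11340]
r5 m[ice→φ1] = [288, 1260]
r5 m[ice→φ3] = [216, 729]
r5 m[sun→φ1] = [4, 9]
r5 m[sun→φ2] = [360, 405]
r5 m[snow→φ1] = [1, 1]
r5 m[wet→φ4] = [1, 1]
r5 m[cld→φ2] = [1, 1]
r5 m[wind→φ0] = [1, 1]
r5 m[sprk→φ3] = [28, 36]
r5 m[sprk→φ4] = [1620, 4374]
r5 m[sprk→φ5] = [2835, 972]
r5 m[sprk→φ6] = [11340, 4374]
r6 m[φ0→ice] = [4, 9]
r6 m[φ0→wind] = [102060, 102060]
r6 m[φ1→ice] = [54, 81]
r6 m[φ1→sun] = [10080, 11340]
r6 m[φ1→snow] = [102060, 102060]
r6 m[φ2→sun] = [4, 9]
r6 m[φ2→cld] = [3645, 1620]
r6 m[φ3→ice] = [72, 140]
r6 m[φ3→sprk] = [3645, 2187]
r6 m[φ4→wet] = [11340, 8748]
r6 m[φ4→sprk] = [7, 2]
r6 m[φ5→sprk] = [4, 9]
r6 m[φ6→sprk] = [1, 2]
r6 m[ice→φ0] = [3888, 11340]
r6 m[ice→φ1] = [288, 1260]
r6 m[ice→φ3] = [216, 729]
r6 m[sun→φ1] = [4, 9]
r6 m[sun→φ2] = [10080, 11340]
r6 m[snow→φ1] = [1, 1]
r6 m[wet→φ4] = [1, 1]
r6 m[cld→φ2] = [1, 1]
r6 m[wind→φ0] = [1, 1]
r6 m[sprk→φ3] = [28, 36]
r6 m[sprk→φ4] = [14580, 39366]
r6 m[sprk→φ5] = [25515, 8748]
r6 m[sprk→φ6] = [102060, 39366]
r7 m[φ0→ice] = [4, 9]
r7 m[φ0→wind] = [102060, 102060]
r7 m[φ1→ice] = [54, 81]
r7 m[φ1→sun] = [10080, 11340]
r7 m[φ1→snow] = [102060, 102060]
r7 m[φ2→sun] = [4, 9]
r7 m[φ2→cld] = [102060, 45360]
r7 m[φ3→ice] = [72, 140]
r7 m[φ3→sprk] = [3645, 2187]
r7 m[φ4→wet] = [102060, 78732]
r7 m[φ4→sprk] = [7, 2]
r7 m[φ5→sprk] = [4, 9]
r7 m[φ6→sprk] = [1, 2]
r7 m[ice→φ0] = [3888, 11340]
r7 m[ice→φ1] = [288, 1260]
r7 m[ice→φ3] = [216, 729]
r7 m[sun→φ1] = [4, 9]
r7 m[sun→φ2] = [10080, 11340]
r7 m[snow→φ1] = [1, 1]
r7 m[wet→φ4] = [1, 1]
r7 m[cld→φ2] = [1, 1]
r7 m[wind→φ0] = [1, 1]
r7 m[sprk→φ3] = [28, 36]
r7 m[sprk→φ4] = [14580, 39366]
r7 m[sprk→φ5] = [25515, 8748]
r7 m[sprk→φ6] = [102060, 39366]
r8 m[φ0→ice] = [4, 9]
r8 m[φ0→wind] = [102060, 102060]
r8 m[φ1→ice] = [54, 81]
r8 m[φ1→sun] = [10080, 11340]
r8 m[φ1→snow] = [102060, 102060]
r8 m[φ2→sun] = [4, 9]
r8 m[φ2→cld] = [102060, 45360]
r8 m[φ3→ice] = [72, 140]
r8 m[φ3→sprk] = [3645, 2187]
r8 m[φ4→wet] = [102060, 78732]
r8 m[φ4→sprk] = [7, 2]
r8 m[φ5→sprk] = [4, 9]
r8 m[φ6→sprk] = [1, 2]
r8 m[ice→φ0] = [3888, 11340]
r8 m[ice→φ1] = [288, 1260]
r8 m[ice→φ3] = [216, 729]
r8 m[sun→φ1] = [4, 9]
r8 m[sun→φ2] = [10080, 11340]
r8 m[snow→φ1] = [1, 1]
r8 m[wet→φ4] = [1, 1]
r8 m[cld→φ2] = [1, 1]
r8 m[wind→φ0] = [1, 1]
r8 m[sprk→φ3] = [28, 36]
r8 m[sprk→φ4] = [14580, 39366]
r8 m[sprk→φ5] = [25515, 8748]
r8 m[sprk→φ6] = [102060, 39366]
fixed point reached at round 8
traceback from ice: (ice=1, sun=1, snow=0, wet=0, cld=0, wind=0, sprk=0), score=102060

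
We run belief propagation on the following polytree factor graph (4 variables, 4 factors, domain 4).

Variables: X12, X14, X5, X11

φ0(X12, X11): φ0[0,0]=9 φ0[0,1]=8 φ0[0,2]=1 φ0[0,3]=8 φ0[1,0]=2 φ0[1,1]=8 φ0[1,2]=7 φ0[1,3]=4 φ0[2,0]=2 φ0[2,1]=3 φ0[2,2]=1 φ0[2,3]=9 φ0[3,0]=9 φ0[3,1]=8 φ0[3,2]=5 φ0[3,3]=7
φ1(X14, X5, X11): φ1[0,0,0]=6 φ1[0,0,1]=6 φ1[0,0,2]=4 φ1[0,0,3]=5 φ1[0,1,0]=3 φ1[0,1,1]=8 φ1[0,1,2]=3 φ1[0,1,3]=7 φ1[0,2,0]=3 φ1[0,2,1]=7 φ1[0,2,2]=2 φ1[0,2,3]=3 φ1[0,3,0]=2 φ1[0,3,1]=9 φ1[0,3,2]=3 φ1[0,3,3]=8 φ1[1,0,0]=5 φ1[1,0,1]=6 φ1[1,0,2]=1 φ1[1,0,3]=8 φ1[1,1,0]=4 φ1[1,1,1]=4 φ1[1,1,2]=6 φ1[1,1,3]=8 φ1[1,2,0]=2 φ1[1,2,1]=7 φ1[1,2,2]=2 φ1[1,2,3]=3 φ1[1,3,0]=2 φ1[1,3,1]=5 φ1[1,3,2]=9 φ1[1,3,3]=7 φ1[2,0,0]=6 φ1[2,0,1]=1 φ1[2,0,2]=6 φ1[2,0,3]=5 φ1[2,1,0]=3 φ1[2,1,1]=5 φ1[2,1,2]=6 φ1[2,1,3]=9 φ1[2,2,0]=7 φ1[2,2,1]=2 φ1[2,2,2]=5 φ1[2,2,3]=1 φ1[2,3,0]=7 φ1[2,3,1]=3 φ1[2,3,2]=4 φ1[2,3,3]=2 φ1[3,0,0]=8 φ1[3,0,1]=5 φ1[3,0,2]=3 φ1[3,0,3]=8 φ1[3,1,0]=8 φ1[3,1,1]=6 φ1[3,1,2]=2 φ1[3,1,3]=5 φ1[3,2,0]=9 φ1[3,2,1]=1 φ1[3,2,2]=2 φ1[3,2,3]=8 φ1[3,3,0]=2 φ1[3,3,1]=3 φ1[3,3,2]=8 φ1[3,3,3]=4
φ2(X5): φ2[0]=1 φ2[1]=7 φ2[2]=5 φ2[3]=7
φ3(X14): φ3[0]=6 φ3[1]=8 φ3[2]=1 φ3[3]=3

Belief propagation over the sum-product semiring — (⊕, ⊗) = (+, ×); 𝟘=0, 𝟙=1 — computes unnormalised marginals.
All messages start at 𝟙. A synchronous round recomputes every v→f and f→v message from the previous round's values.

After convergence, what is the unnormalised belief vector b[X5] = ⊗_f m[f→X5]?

b[X5] = [9134, 64449, 33495, 61040]

init: all messages = 𝟙 over 4 values
r1 m[φ0→X12] = [26, 21, 15, 29]
r1 m[φ0→X11] = [22, 27, 14, 28]
r1 m[φ1→X14] = [79, 79, 72, 82]
r1 m[φ1→X5] = [83, 87, 64, 78]
r1 m[φ1→X11] = [77, 78, 66, 91]
r1 m[φ2→X5] = [1, 7, 5, 7]
r1 m[φ3→X14] = [6, 8, 1, 3]
r1 m[X12→φ0] = [1, 1, 1, 1]
r1 m[X14→φ1] = [1, 1, 1, 1]
r1 m[X14→φ3] = [1, 1, 1, 1]
r1 m[X5→φ1] = [1, 1, 1, 1]
r1 m[X5→φ2] = [1, 1, 1, 1]
r1 m[X11→φ0] = [1, 1, 1, 1]
r1 m[X11→φ1] = [1, 1, 1, 1]
r2 m[φ0→X12] = [26, 21, 15, 29]
r2 m[φ0→X11] = [22, 27, 14, 28]
r2 m[φ1→X14] = [79, 79, 72, 82]
r2 m[φ1→X5] = [83, 87, 64, 78]
r2 m[φ1→X11] = [77, 78, 66, 91]
r2 m[φ2→X5] = [1, 7, 5, 7]
r2 m[φ3→X14] = [6, 8, 1, 3]
r2 m[X12→φ0] = [1, 1, 1, 1]
r2 m[X14→φ1] = [6, 8, 1, 3]
r2 m[X14→φ3] = [79, 79, 72, 82]
r2 m[X5→φ1] = [1, 7, 5, 7]
r2 m[X5→φ2] = [83, 87, 64, 78]
r2 m[X11→φ0] = [77, 78, 66, 91]
r2 m[X11→φ1] = [22, 27, 14, 28]
r3 m[φ0→X12] = [2111, 1604, 1273, 2284]
r3 m[φ0→X11] = [22, 27, 14, 28]
r3 m[φ1→X14] = [9836, 9270, 8101, 8947]
r3 m[φ1→X5] = [9134, 9207, 6699, 8720]
r3 m[φ1→X11] = [1272, 2078, 1614, 2194]
r3 m[φ2→X5] = [1, 7, 5, 7]
r3 m[φ3→X14] = [6, 8, 1, 3]
r3 m[X12→φ0] = [1, 1, 1, 1]
r3 m[X14→φ1] = [6, 8, 1, 3]
r3 m[X14→φ3] = [79, 79, 72, 82]
r3 m[X5→φ1] = [1, 7, 5, 7]
r3 m[X5→φ2] = [83, 87, 64, 78]
r3 m[X11→φ0] = [77, 78, 66, 91]
r3 m[X11→φ1] = [22, 27, 14, 28]
r4 m[φ0→X12] = [2111, 1604, 1273, 2284]
r4 m[φ0→X11] = [22, 27, 14, 28]
r4 m[φ1→X14] = [9836, 9270, 8101, 8947]
r4 m[φ1→X5] = [9134, 9207, 6699, 8720]
r4 m[φ1→X11] = [1272, 2078, 1614, 2194]
r4 m[φ2→X5] = [1, 7, 5, 7]
r4 m[φ3→X14] = [6, 8, 1, 3]
r4 m[X12→φ0] = [1, 1, 1, 1]
r4 m[X14→φ1] = [6, 8, 1, 3]
r4 m[X14→φ3] = [9836, 9270, 8101, 8947]
r4 m[X5→φ1] = [1, 7, 5, 7]
r4 m[X5→φ2] = [9134, 9207, 6699, 8720]
r4 m[X11→φ0] = [1272, 2078, 1614, 2194]
r4 m[X11→φ1] = [22, 27, 14, 28]
r5 m[φ0→X12] = [47238, 39242, 30138, 51500]
r5 m[φ0→X11] = [22, 27, 14, 28]
r5 m[φ1→X14] = [9836, 9270, 8101, 8947]
r5 m[φ1→X5] = [9134, 9207, 6699, 8720]
r5 m[φ1→X11] = [1272, 2078, 1614, 2194]
r5 m[φ2→X5] = [1, 7, 5, 7]
r5 m[φ3→X14] = [6, 8, 1, 3]
r5 m[X12→φ0] = [1, 1, 1, 1]
r5 m[X14→φ1] = [6, 8, 1, 3]
r5 m[X14→φ3] = [9836, 9270, 8101, 8947]
r5 m[X5→φ1] = [1, 7, 5, 7]
r5 m[X5→φ2] = [9134, 9207, 6699, 8720]
r5 m[X11→φ0] = [1272, 2078, 1614, 2194]
r5 m[X11→φ1] = [22, 27, 14, 28]
r6 m[φ0→X12] = [47238, 39242, 30138, 51500]
r6 m[φ0→X11] = [22, 27, 14, 28]
r6 m[φ1→X14] = [9836, 9270, 8101, 8947]
r6 m[φ1→X5] = [9134, 9207, 6699, 8720]
r6 m[φ1→X11] = [1272, 2078, 1614, 2194]
r6 m[φ2→X5] = [1, 7, 5, 7]
r6 m[φ3→X14] = [6, 8, 1, 3]
r6 m[X12→φ0] = [1, 1, 1, 1]
r6 m[X14→φ1] = [6, 8, 1, 3]
r6 m[X14→φ3] = [9836, 9270, 8101, 8947]
r6 m[X5→φ1] = [1, 7, 5, 7]
r6 m[X5→φ2] = [9134, 9207, 6699, 8720]
r6 m[X11→φ0] = [1272, 2078, 1614, 2194]
r6 m[X11→φ1] = [22, 27, 14, 28]
fixed point reached at round 6
b[X5] = ⊗ incoming = [9134, 64449, 33495, 61040]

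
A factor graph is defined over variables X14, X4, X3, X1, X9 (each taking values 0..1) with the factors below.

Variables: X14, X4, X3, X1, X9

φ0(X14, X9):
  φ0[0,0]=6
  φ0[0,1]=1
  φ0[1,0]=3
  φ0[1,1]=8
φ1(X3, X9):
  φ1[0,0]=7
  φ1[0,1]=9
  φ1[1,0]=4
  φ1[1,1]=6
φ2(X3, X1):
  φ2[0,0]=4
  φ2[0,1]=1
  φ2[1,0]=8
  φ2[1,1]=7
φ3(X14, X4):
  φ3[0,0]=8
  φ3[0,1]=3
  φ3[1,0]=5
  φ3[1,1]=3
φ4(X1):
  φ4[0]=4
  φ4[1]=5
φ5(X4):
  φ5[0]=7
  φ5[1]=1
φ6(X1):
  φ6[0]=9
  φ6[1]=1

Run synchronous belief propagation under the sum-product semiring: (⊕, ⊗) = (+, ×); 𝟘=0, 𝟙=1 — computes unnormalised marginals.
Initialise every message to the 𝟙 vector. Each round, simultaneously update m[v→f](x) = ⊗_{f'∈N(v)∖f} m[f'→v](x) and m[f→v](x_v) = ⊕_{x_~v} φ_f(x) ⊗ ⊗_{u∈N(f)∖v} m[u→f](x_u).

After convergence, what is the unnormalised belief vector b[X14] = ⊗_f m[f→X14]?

init: all messages = 𝟙 over 2 values
r1 m[φ0→X14] = [7, 11]
r1 m[φ0→X9] = [9, 9]
r1 m[φ1→X3] = [16, 10]
r1 m[φ1→X9] = [11, 15]
r1 m[φ2→X3] = [5, 15]
r1 m[φ2→X1] = [12, 8]
r1 m[φ3→X14] = [11, 8]
r1 m[φ3→X4] = [13, 6]
r1 m[φ4→X1] = [4, 5]
r1 m[φ5→X4] = [7, 1]
r1 m[φ6→X1] = [9, 1]
r1 m[X14→φ0] = [1, 1]
r1 m[X14→φ3] = [1, 1]
r1 m[X4→φ3] = [1, 1]
r1 m[X4→φ5] = [1, 1]
r1 m[X3→φ1] = [1, 1]
r1 m[X3→φ2] = [1, 1]
r1 m[X1→φ2] = [1, 1]
r1 m[X1→φ4] = [1, 1]
r1 m[X1→φ6] = [1, 1]
r1 m[X9→φ0] = [1, 1]
r1 m[X9→φ1] = [1, 1]
r2 m[φ0→X14] = [7, 11]
r2 m[φ0→X9] = [9, 9]
r2 m[φ1→X3] = [16, 10]
r2 m[φ1→X9] = [11, 15]
r2 m[φ2→X3] = [5, 15]
r2 m[φ2→X1] = [12, 8]
r2 m[φ3→X14] = [11, 8]
r2 m[φ3→X4] = [13, 6]
r2 m[φ4→X1] = [4, 5]
r2 m[φ5→X4] = [7, 1]
r2 m[φ6→X1] = [9, 1]
r2 m[X14→φ0] = [11, 8]
r2 m[X14→φ3] = [7, 11]
r2 m[X4→φ3] = [7, 1]
r2 m[X4→φ5] = [13, 6]
r2 m[X3→φ1] = [5, 15]
r2 m[X3→φ2] = [16, 10]
r2 m[X1→φ2] = [36, 5]
r2 m[X1→φ4] = [108, 8]
r2 m[X1→φ6] = [48, 40]
r2 m[X9→φ0] = [11, 15]
r2 m[X9→φ1] = [9, 9]
r3 m[φ0→X14] = [81, 153]
r3 m[φ0→X9] = [90, 75]
r3 m[φ1→X3] = [144, 90]
r3 m[φ1→X9] = [95, 135]
r3 m[φ2→X3] = [149, 323]
r3 m[φ2→X1] = [144, 86]
r3 m[φ3→X14] = [59, 38]
r3 m[φ3→X4] = [111, 54]
r3 m[φ4→X1] = [4, 5]
r3 m[φ5→X4] = [7, 1]
r3 m[φ6→X1] = [9, 1]
r3 m[X14→φ0] = [11, 8]
r3 m[X14→φ3] = [7, 11]
r3 m[X4→φ3] = [7, 1]
r3 m[X4→φ5] = [13, 6]
r3 m[X3→φ1] = [5, 15]
r3 m[X3→φ2] = [16, 10]
r3 m[X1→φ2] = [36, 5]
r3 m[X1→φ4] = [108, 8]
r3 m[X1→φ6] = [48, 40]
r3 m[X9→φ0] = [11, 15]
r3 m[X9→φ1] = [9, 9]
r4 m[φ0→X14] = [81, 153]
r4 m[φ0→X9] = [90, 75]
r4 m[φ1→X3] = [144, 90]
r4 m[φ1→X9] = [95, 135]
r4 m[φ2→X3] = [149, 323]
r4 m[φ2→X1] = [144, 86]
r4 m[φ3→X14] = [59, 38]
r4 m[φ3→X4] = [111, 54]
r4 m[φ4→X1] = [4, 5]
r4 m[φ5→X4] = [7, 1]
r4 m[φ6→X1] = [9, 1]
r4 m[X14→φ0] = [59, 38]
r4 m[X14→φ3] = [81, 153]
r4 m[X4→φ3] = [7, 1]
r4 m[X4→φ5] = [111, 54]
r4 m[X3→φ1] = [149, 323]
r4 m[X3→φ2] = [144, 90]
r4 m[X1→φ2] = [36, 5]
r4 m[X1→φ4] = [1296, 86]
r4 m[X1→φ6] = [576, 430]
r4 m[X9→φ0] = [95, 135]
r4 m[X9→φ1] = [90, 75]
r5 m[φ0→X14] = [705, 1365]
r5 m[φ0→X9] = [468, 363]
r5 m[φ1→X3] = [1305, 810]
r5 m[φ1→X9] = [2335, 3279]
r5 m[φ2→X3] = [149, 323]
r5 m[φ2→X1] = [1296, 774]
r5 m[φ3→X14] = [59, 38]
r5 m[φ3→X4] = [1413, 702]
r5 m[φ4→X1] = [4, 5]
r5 m[φ5→X4] = [7, 1]
r5 m[φ6→X1] = [9, 1]
r5 m[X14→φ0] = [59, 38]
r5 m[X14→φ3] = [81, 153]
r5 m[X4→φ3] = [7, 1]
r5 m[X4→φ5] = [111, 54]
r5 m[X3→φ1] = [149, 323]
r5 m[X3→φ2] = [144, 90]
r5 m[X1→φ2] = [36, 5]
r5 m[X1→φ4] = [1296, 86]
r5 m[X1→φ6] = [576, 430]
r5 m[X9→φ0] = [95, 135]
r5 m[X9→φ1] = [90, 75]
r6 m[φ0→X14] = [705, 1365]
r6 m[φ0→X9] = [468, 363]
r6 m[φ1→X3] = [1305, 810]
r6 m[φ1→X9] = [2335, 3279]
r6 m[φ2→X3] = [149, 323]
r6 m[φ2→X1] = [1296, 774]
r6 m[φ3→X14] = [59, 38]
r6 m[φ3→X4] = [1413, 702]
r6 m[φ4→X1] = [4, 5]
r6 m[φ5→X4] = [7, 1]
r6 m[φ6→X1] = [9, 1]
r6 m[X14→φ0] = [59, 38]
r6 m[X14→φ3] = [705, 1365]
r6 m[X4→φ3] = [7, 1]
r6 m[X4→φ5] = [1413, 702]
r6 m[X3→φ1] = [149, 323]
r6 m[X3→φ2] = [1305, 810]
r6 m[X1→φ2] = [36, 5]
r6 m[X1→φ4] = [11664, 774]
r6 m[X1→φ6] = [5184, 3870]
r6 m[X9→φ0] = [2335, 3279]
r6 m[X9→φ1] = [468, 363]
r7 m[φ0→X14] = [17289, 33237]
r7 m[φ0→X9] = [468, 363]
r7 m[φ1→X3] = [6543, 4050]
r7 m[φ1→X9] = [2335, 3279]
r7 m[φ2→X3] = [149, 323]
r7 m[φ2→X1] = [11700, 6975]
r7 m[φ3→X14] = [59, 38]
r7 m[φ3→X4] = [12465, 6210]
r7 m[φ4→X1] = [4, 5]
r7 m[φ5→X4] = [7, 1]
r7 m[φ6→X1] = [9, 1]
r7 m[X14→φ0] = [59, 38]
r7 m[X14→φ3] = [705, 1365]
r7 m[X4→φ3] = [7, 1]
r7 m[X4→φ5] = [1413, 702]
r7 m[X3→φ1] = [149, 323]
r7 m[X3→φ2] = [1305, 810]
r7 m[X1→φ2] = [36, 5]
r7 m[X1→φ4] = [11664, 774]
r7 m[X1→φ6] = [5184, 3870]
r7 m[X9→φ0] = [2335, 3279]
r7 m[X9→φ1] = [468, 363]
r8 m[φ0→X14] = [17289, 33237]
r8 m[φ0→X9] = [468, 363]
r8 m[φ1→X3] = [6543, 4050]
r8 m[φ1→X9] = [2335, 3279]
r8 m[φ2→X3] = [149, 323]
r8 m[φ2→X1] = [11700, 6975]
r8 m[φ3→X14] = [59, 38]
r8 m[φ3→X4] = [12465, 6210]
r8 m[φ4→X1] = [4, 5]
r8 m[φ5→X4] = [7, 1]
r8 m[φ6→X1] = [9, 1]
r8 m[X14→φ0] = [59, 38]
r8 m[X14→φ3] = [17289, 33237]
r8 m[X4→φ3] = [7, 1]
r8 m[X4→φ5] = [12465, 6210]
r8 m[X3→φ1] = [149, 323]
r8 m[X3→φ2] = [6543, 4050]
r8 m[X1→φ2] = [36, 5]
r8 m[X1→φ4] = [105300, 6975]
r8 m[X1→φ6] = [46800, 34875]
r8 m[X9→φ0] = [2335, 3279]
r8 m[X9→φ1] = [468, 363]
r9 m[φ0→X14] = [17289, 33237]
r9 m[φ0→X9] = [468, 363]
r9 m[φ1→X3] = [6543, 4050]
r9 m[φ1→X9] = [2335, 3279]
r9 m[φ2→X3] = [149, 323]
r9 m[φ2→X1] = [58572, 34893]
r9 m[φ3→X14] = [59, 38]
r9 m[φ3→X4] = [304497, 151578]
r9 m[φ4→X1] = [4, 5]
r9 m[φ5→X4] = [7, 1]
r9 m[φ6→X1] = [9, 1]
r9 m[X14→φ0] = [59, 38]
r9 m[X14→φ3] = [17289, 33237]
r9 m[X4→φ3] = [7, 1]
r9 m[X4→φ5] = [12465, 6210]
r9 m[X3→φ1] = [149, 323]
r9 m[X3→φ2] = [6543, 4050]
r9 m[X1→φ2] = [36, 5]
r9 m[X1→φ4] = [105300, 6975]
r9 m[X1→φ6] = [46800, 34875]
r9 m[X9→φ0] = [2335, 3279]
r9 m[X9→φ1] = [468, 363]
r10 m[φ0→X14] = [17289, 33237]
r10 m[φ0→X9] = [468, 363]
r10 m[φ1→X3] = [6543, 4050]
r10 m[φ1→X9] = [2335, 3279]
r10 m[φ2→X3] = [149, 323]
r10 m[φ2→X1] = [58572, 34893]
r10 m[φ3→X14] = [59, 38]
r10 m[φ3→X4] = [304497, 151578]
r10 m[φ4→X1] = [4, 5]
r10 m[φ5→X4] = [7, 1]
r10 m[φ6→X1] = [9, 1]
r10 m[X14→φ0] = [59, 38]
r10 m[X14→φ3] = [17289, 33237]
r10 m[X4→φ3] = [7, 1]
r10 m[X4→φ5] = [304497, 151578]
r10 m[X3→φ1] = [149, 323]
r10 m[X3→φ2] = [6543, 4050]
r10 m[X1→φ2] = [36, 5]
r10 m[X1→φ4] = [527148, 34893]
r10 m[X1→φ6] = [234288, 174465]
r10 m[X9→φ0] = [2335, 3279]
r10 m[X9→φ1] = [468, 363]
r11 m[φ0→X14] = [17289, 33237]
r11 m[φ0→X9] = [468, 363]
r11 m[φ1→X3] = [6543, 4050]
r11 m[φ1→X9] = [2335, 3279]
r11 m[φ2→X3] = [149, 323]
r11 m[φ2→X1] = [58572, 34893]
r11 m[φ3→X14] = [59, 38]
r11 m[φ3→X4] = [304497, 151578]
r11 m[φ4→X1] = [4, 5]
r11 m[φ5→X4] = [7, 1]
r11 m[φ6→X1] = [9, 1]
r11 m[X14→φ0] = [59, 38]
r11 m[X14→φ3] = [17289, 33237]
r11 m[X4→φ3] = [7, 1]
r11 m[X4→φ5] = [304497, 151578]
r11 m[X3→φ1] = [149, 323]
r11 m[X3→φ2] = [6543, 4050]
r11 m[X1→φ2] = [36, 5]
r11 m[X1→φ4] = [527148, 34893]
r11 m[X1→φ6] = [234288, 174465]
r11 m[X9→φ0] = [2335, 3279]
r11 m[X9→φ1] = [468, 363]
fixed point reached at round 11
b[X14] = ⊗ incoming = [1020051, 1263006]

b[X14] = [1020051, 1263006]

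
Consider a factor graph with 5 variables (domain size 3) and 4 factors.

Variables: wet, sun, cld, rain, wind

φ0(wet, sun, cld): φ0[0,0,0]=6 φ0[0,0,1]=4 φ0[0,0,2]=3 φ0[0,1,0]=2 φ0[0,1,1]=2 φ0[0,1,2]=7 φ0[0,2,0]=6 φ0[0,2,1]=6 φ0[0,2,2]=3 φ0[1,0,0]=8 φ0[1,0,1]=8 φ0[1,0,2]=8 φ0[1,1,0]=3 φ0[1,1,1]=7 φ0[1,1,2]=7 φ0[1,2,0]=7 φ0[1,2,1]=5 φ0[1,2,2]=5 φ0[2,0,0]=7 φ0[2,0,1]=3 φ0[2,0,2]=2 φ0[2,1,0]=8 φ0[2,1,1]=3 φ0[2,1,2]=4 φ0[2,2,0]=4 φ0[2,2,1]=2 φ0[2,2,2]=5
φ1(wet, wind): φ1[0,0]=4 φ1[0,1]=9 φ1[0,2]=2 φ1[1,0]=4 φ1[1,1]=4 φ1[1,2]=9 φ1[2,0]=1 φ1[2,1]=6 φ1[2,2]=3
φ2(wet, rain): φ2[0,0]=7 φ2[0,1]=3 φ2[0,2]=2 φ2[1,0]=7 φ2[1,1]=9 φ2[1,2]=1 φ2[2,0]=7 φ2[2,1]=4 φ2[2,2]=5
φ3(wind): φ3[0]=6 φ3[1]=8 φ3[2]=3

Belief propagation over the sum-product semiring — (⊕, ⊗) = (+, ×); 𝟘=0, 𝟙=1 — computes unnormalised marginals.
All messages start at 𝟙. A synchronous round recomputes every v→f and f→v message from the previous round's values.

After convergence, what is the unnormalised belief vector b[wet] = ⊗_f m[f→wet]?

init: all messages = 𝟙 over 3 values
r1 m[φ0→wet] = [39, 58, 38]
r1 m[φ0→sun] = [49, 43, 43]
r1 m[φ0→cld] = [51, 40, 44]
r1 m[φ1→wet] = [15, 17, 10]
r1 m[φ1→wind] = [9, 19, 14]
r1 m[φ2→wet] = [12, 17, 16]
r1 m[φ2→rain] = [21, 16, 8]
r1 m[φ3→wind] = [6, 8, 3]
r1 m[wet→φ0] = [1, 1, 1]
r1 m[wet→φ1] = [1, 1, 1]
r1 m[wet→φ2] = [1, 1, 1]
r1 m[sun→φ0] = [1, 1, 1]
r1 m[cld→φ0] = [1, 1, 1]
r1 m[rain→φ2] = [1, 1, 1]
r1 m[wind→φ1] = [1, 1, 1]
r1 m[wind→φ3] = [1, 1, 1]
r2 m[φ0→wet] = [39, 58, 38]
r2 m[φ0→sun] = [49, 43, 43]
r2 m[φ0→cld] = [51, 40, 44]
r2 m[φ1→wet] = [15, 17, 10]
r2 m[φ1→wind] = [9, 19, 14]
r2 m[φ2→wet] = [12, 17, 16]
r2 m[φ2→rain] = [21, 16, 8]
r2 m[φ3→wind] = [6, 8, 3]
r2 m[wet→φ0] = [180, 289, 160]
r2 m[wet→φ1] = [468, 986, 608]
r2 m[wet→φ2] = [585, 986, 380]
r2 m[sun→φ0] = [1, 1, 1]
r2 m[cld→φ0] = [1, 1, 1]
r2 m[rain→φ2] = [1, 1, 1]
r2 m[wind→φ1] = [6, 8, 3]
r2 m[wind→φ3] = [9, 19, 14]
r3 m[φ0→wet] = [39, 58, 38]
r3 m[φ0→sun] = [11196, 9293, 9373]
r3 m[φ0→cld] = [10762, 9220, 9880]
r3 m[φ1→wet] = [102, 83, 63]
r3 m[φ1→wind] = [6424, 11804, 11634]
r3 m[φ2→wet] = [12, 17, 16]
r3 m[φ2→rain] = [13657, 12149, 4056]
r3 m[φ3→wind] = [6, 8, 3]
r3 m[wet→φ0] = [180, 289, 160]
r3 m[wet→φ1] = [468, 986, 608]
r3 m[wet→φ2] = [585, 986, 380]
r3 m[sun→φ0] = [1, 1, 1]
r3 m[cld→φ0] = [1, 1, 1]
r3 m[rain→φ2] = [1, 1, 1]
r3 m[wind→φ1] = [6, 8, 3]
r3 m[wind→φ3] = [9, 19, 14]
r4 m[φ0→wet] = [39, 58, 38]
r4 m[φ0→sun] = [11196, 9293, 9373]
r4 m[φ0→cld] = [10762, 9220, 9880]
r4 m[φ1→wet] = [102, 83, 63]
r4 m[φ1→wind] = [6424, 11804, 11634]
r4 m[φ2→wet] = [12, 17, 16]
r4 m[φ2→rain] = [13657, 12149, 4056]
r4 m[φ3→wind] = [6, 8, 3]
r4 m[wet→φ0] = [1224, 1411, 1008]
r4 m[wet→φ1] = [468, 986, 608]
r4 m[wet→φ2] = [3978, 4814, 2394]
r4 m[sun→φ0] = [1, 1, 1]
r4 m[cld→φ0] = [1, 1, 1]
r4 m[rain→φ2] = [1, 1, 1]
r4 m[wind→φ1] = [6, 8, 3]
r4 m[wind→φ3] = [6424, 11804, 11634]
r5 m[φ0→wet] = [39, 58, 38]
r5 m[φ0→sun] = [61872, 52571, 53435]
r5 m[φ0→cld] = [61686, 50972, 55220]
r5 m[φ1→wet] = [102, 83, 63]
r5 m[φ1→wind] = [6424, 11804, 11634]
r5 m[φ2→wet] = [12, 17, 16]
r5 m[φ2→rain] = [78302, 64836, 24740]
r5 m[φ3→wind] = [6, 8, 3]
r5 m[wet→φ0] = [1224, 1411, 1008]
r5 m[wet→φ1] = [468, 986, 608]
r5 m[wet→φ2] = [3978, 4814, 2394]
r5 m[sun→φ0] = [1, 1, 1]
r5 m[cld→φ0] = [1, 1, 1]
r5 m[rain→φ2] = [1, 1, 1]
r5 m[wind→φ1] = [6, 8, 3]
r5 m[wind→φ3] = [6424, 11804, 11634]
r6 m[φ0→wet] = [39, 58, 38]
r6 m[φ0→sun] = [61872, 52571, 53435]
r6 m[φ0→cld] = [61686, 50972, 55220]
r6 m[φ1→wet] = [102, 83, 63]
r6 m[φ1→wind] = [6424, 11804, 11634]
r6 m[φ2→wet] = [12, 17, 16]
r6 m[φ2→rain] = [78302, 64836, 24740]
r6 m[φ3→wind] = [6, 8, 3]
r6 m[wet→φ0] = [1224, 1411, 1008]
r6 m[wet→φ1] = [468, 986, 608]
r6 m[wet→φ2] = [3978, 4814, 2394]
r6 m[sun→φ0] = [1, 1, 1]
r6 m[cld→φ0] = [1, 1, 1]
r6 m[rain→φ2] = [1, 1, 1]
r6 m[wind→φ1] = [6, 8, 3]
r6 m[wind→φ3] = [6424, 11804, 11634]
fixed point reached at round 6
b[wet] = ⊗ incoming = [47736, 81838, 38304]

b[wet] = [47736, 81838, 38304]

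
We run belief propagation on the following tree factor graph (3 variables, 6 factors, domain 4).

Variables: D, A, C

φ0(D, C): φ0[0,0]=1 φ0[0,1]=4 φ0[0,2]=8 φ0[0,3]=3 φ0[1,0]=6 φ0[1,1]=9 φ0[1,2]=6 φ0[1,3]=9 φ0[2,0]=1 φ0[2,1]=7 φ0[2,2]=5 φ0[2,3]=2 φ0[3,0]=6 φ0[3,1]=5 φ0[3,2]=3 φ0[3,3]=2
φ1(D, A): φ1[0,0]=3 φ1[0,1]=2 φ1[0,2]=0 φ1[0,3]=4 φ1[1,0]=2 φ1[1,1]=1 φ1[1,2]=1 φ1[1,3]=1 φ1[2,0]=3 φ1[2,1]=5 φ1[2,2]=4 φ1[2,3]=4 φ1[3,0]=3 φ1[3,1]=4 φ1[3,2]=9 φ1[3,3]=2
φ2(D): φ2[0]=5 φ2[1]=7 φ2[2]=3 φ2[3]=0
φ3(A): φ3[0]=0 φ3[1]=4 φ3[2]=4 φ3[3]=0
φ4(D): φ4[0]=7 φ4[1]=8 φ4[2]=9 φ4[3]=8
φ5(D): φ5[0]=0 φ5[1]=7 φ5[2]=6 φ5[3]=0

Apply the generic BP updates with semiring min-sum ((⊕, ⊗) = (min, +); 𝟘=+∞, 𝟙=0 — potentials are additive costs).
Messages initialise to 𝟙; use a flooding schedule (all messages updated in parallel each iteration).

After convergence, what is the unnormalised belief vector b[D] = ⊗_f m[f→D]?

init: all messages = 𝟙 over 4 values
r1 m[φ0→D] = [1, 6, 1, 2]
r1 m[φ0→C] = [1, 4, 3, 2]
r1 m[φ1→D] = [0, 1, 3, 2]
r1 m[φ1→A] = [2, 1, 0, 1]
r1 m[φ2→D] = [5, 7, 3, 0]
r1 m[φ3→A] = [0, 4, 4, 0]
r1 m[φ4→D] = [7, 8, 9, 8]
r1 m[φ5→D] = [0, 7, 6, 0]
r1 m[D→φ0] = [0, 0, 0, 0]
r1 m[D→φ1] = [0, 0, 0, 0]
r1 m[D→φ2] = [0, 0, 0, 0]
r1 m[D→φ4] = [0, 0, 0, 0]
r1 m[D→φ5] = [0, 0, 0, 0]
r1 m[A→φ1] = [0, 0, 0, 0]
r1 m[A→φ3] = [0, 0, 0, 0]
r1 m[C→φ0] = [0, 0, 0, 0]
r2 m[φ0→D] = [1, 6, 1, 2]
r2 m[φ0→C] = [1, 4, 3, 2]
r2 m[φ1→D] = [0, 1, 3, 2]
r2 m[φ1→A] = [2, 1, 0, 1]
r2 m[φ2→D] = [5, 7, 3, 0]
r2 m[φ3→A] = [0, 4, 4, 0]
r2 m[φ4→D] = [7, 8, 9, 8]
r2 m[φ5→D] = [0, 7, 6, 0]
r2 m[D→φ0] = [12, 23, 21, 10]
r2 m[D→φ1] = [13, 28, 19, 10]
r2 m[D→φ2] = [8, 22, 19, 12]
r2 m[D→φ4] = [6, 21, 13, 4]
r2 m[D→φ5] = [13, 22, 16, 12]
r2 m[A→φ1] = [0, 4, 4, 0]
r2 m[A→φ3] = [2, 1, 0, 1]
r2 m[C→φ0] = [0, 0, 0, 0]
r3 m[φ0→D] = [1, 6, 1, 2]
r3 m[φ0→C] = [13, 15, 13, 12]
r3 m[φ1→D] = [3, 1, 3, 2]
r3 m[φ1→A] = [13, 14, 13, 12]
r3 m[φ2→D] = [5, 7, 3, 0]
r3 m[φ3→A] = [0, 4, 4, 0]
r3 m[φ4→D] = [7, 8, 9, 8]
r3 m[φ5→D] = [0, 7, 6, 0]
r3 m[D→φ0] = [12, 23, 21, 10]
r3 m[D→φ1] = [13, 28, 19, 10]
r3 m[D→φ2] = [8, 22, 19, 12]
r3 m[D→φ4] = [6, 21, 13, 4]
r3 m[D→φ5] = [13, 22, 16, 12]
r3 m[A→φ1] = [0, 4, 4, 0]
r3 m[A→φ3] = [2, 1, 0, 1]
r3 m[C→φ0] = [0, 0, 0, 0]
r4 m[φ0→D] = [1, 6, 1, 2]
r4 m[φ0→C] = [13, 15, 13, 12]
r4 m[φ1→D] = [3, 1, 3, 2]
r4 m[φ1→A] = [13, 14, 13, 12]
r4 m[φ2→D] = [5, 7, 3, 0]
r4 m[φ3→A] = [0, 4, 4, 0]
r4 m[φ4→D] = [7, 8, 9, 8]
r4 m[φ5→D] = [0, 7, 6, 0]
r4 m[D→φ0] = [15, 23, 21, 10]
r4 m[D→φ1] = [13, 28, 19, 10]
r4 m[D→φ2] = [11, 22, 19, 12]
r4 m[D→φ4] = [9, 21, 13, 4]
r4 m[D→φ5] = [16, 22, 16, 12]
r4 m[A→φ1] = [0, 4, 4, 0]
r4 m[A→φ3] = [13, 14, 13, 12]
r4 m[C→φ0] = [0, 0, 0, 0]
r5 m[φ0→D] = [1, 6, 1, 2]
r5 m[φ0→C] = [16, 15, 13, 12]
r5 m[φ1→D] = [3, 1, 3, 2]
r5 m[φ1→A] = [13, 14, 13, 12]
r5 m[φ2→D] = [5, 7, 3, 0]
r5 m[φ3→A] = [0, 4, 4, 0]
r5 m[φ4→D] = [7, 8, 9, 8]
r5 m[φ5→D] = [0, 7, 6, 0]
r5 m[D→φ0] = [15, 23, 21, 10]
r5 m[D→φ1] = [13, 28, 19, 10]
r5 m[D→φ2] = [11, 22, 19, 12]
r5 m[D→φ4] = [9, 21, 13, 4]
r5 m[D→φ5] = [16, 22, 16, 12]
r5 m[A→φ1] = [0, 4, 4, 0]
r5 m[A→φ3] = [13, 14, 13, 12]
r5 m[C→φ0] = [0, 0, 0, 0]
r6 m[φ0→D] = [1, 6, 1, 2]
r6 m[φ0→C] = [16, 15, 13, 12]
r6 m[φ1→D] = [3, 1, 3, 2]
r6 m[φ1→A] = [13, 14, 13, 12]
r6 m[φ2→D] = [5, 7, 3, 0]
r6 m[φ3→A] = [0, 4, 4, 0]
r6 m[φ4→D] = [7, 8, 9, 8]
r6 m[φ5→D] = [0, 7, 6, 0]
r6 m[D→φ0] = [15, 23, 21, 10]
r6 m[D→φ1] = [13, 28, 19, 10]
r6 m[D→φ2] = [11, 22, 19, 12]
r6 m[D→φ4] = [9, 21, 13, 4]
r6 m[D→φ5] = [16, 22, 16, 12]
r6 m[A→φ1] = [0, 4, 4, 0]
r6 m[A→φ3] = [13, 14, 13, 12]
r6 m[C→φ0] = [0, 0, 0, 0]
fixed point reached at round 6
b[D] = ⊗ incoming = [16, 29, 22, 12]

b[D] = [16, 29, 22, 12]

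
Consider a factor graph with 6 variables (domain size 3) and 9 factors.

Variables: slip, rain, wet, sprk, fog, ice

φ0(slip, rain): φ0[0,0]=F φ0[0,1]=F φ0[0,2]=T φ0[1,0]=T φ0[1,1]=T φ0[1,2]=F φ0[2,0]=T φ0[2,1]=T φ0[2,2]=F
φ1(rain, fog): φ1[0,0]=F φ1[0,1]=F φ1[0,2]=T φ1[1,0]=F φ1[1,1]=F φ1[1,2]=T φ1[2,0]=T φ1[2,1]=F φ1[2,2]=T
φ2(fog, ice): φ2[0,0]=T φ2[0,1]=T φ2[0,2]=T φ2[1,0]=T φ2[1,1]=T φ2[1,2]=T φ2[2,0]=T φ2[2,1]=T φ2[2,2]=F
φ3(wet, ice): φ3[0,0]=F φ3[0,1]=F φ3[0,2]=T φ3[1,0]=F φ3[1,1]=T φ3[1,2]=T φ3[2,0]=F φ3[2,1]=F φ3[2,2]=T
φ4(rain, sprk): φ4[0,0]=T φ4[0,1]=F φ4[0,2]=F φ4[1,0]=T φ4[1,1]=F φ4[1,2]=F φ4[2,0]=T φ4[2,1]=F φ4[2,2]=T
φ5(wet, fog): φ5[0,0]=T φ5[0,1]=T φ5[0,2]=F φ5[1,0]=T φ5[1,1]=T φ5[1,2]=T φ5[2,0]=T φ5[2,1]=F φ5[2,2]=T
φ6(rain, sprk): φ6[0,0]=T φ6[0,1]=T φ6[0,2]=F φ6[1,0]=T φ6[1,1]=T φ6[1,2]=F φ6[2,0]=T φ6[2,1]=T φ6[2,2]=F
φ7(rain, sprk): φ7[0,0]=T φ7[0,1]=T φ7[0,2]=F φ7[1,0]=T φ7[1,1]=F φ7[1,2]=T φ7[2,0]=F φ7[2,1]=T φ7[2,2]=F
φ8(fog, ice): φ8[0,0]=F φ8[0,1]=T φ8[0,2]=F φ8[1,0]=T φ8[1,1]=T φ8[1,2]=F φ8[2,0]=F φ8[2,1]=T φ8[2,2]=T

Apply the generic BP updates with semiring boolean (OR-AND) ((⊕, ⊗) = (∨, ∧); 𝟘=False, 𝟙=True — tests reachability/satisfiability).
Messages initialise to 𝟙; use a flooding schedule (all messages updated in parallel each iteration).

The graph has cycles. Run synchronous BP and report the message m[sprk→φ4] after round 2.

init: all messages = 𝟙 over 3 values
r1 m[φ0→slip] = [T, T, T]
r1 m[φ0→rain] = [T, T, T]
r1 m[φ1→rain] = [T, T, T]
r1 m[φ1→fog] = [T, F, T]
r1 m[φ2→fog] = [T, T, T]
r1 m[φ2→ice] = [T, T, T]
r1 m[φ3→wet] = [T, T, T]
r1 m[φ3→ice] = [F, T, T]
r1 m[φ4→rain] = [T, T, T]
r1 m[φ4→sprk] = [T, F, T]
r1 m[φ5→wet] = [T, T, T]
r1 m[φ5→fog] = [T, T, T]
r1 m[φ6→rain] = [T, T, T]
r1 m[φ6→sprk] = [T, T, F]
r1 m[φ7→rain] = [T, T, T]
r1 m[φ7→sprk] = [T, T, T]
r1 m[φ8→fog] = [T, T, T]
r1 m[φ8→ice] = [T, T, T]
r1 m[slip→φ0] = [T, T, T]
r1 m[rain→φ0] = [T, T, T]
r1 m[rain→φ1] = [T, T, T]
r1 m[rain→φ4] = [T, T, T]
r1 m[rain→φ6] = [T, T, T]
r1 m[rain→φ7] = [T, T, T]
r1 m[wet→φ3] = [T, T, T]
r1 m[wet→φ5] = [T, T, T]
r1 m[sprk→φ4] = [T, T, T]
r1 m[sprk→φ6] = [T, T, T]
r1 m[sprk→φ7] = [T, T, T]
r1 m[fog→φ1] = [T, T, T]
r1 m[fog→φ2] = [T, T, T]
r1 m[fog→φ5] = [T, T, T]
r1 m[fog→φ8] = [T, T, T]
r1 m[ice→φ2] = [T, T, T]
r1 m[ice→φ3] = [T, T, T]
r1 m[ice→φ8] = [T, T, T]
r2 m[φ0→slip] = [T, T, T]
r2 m[φ0→rain] = [T, T, T]
r2 m[φ1→rain] = [T, T, T]
r2 m[φ1→fog] = [T, F, T]
r2 m[φ2→fog] = [T, T, T]
r2 m[φ2→ice] = [T, T, T]
r2 m[φ3→wet] = [T, T, T]
r2 m[φ3→ice] = [F, T, T]
r2 m[φ4→rain] = [T, T, T]
r2 m[φ4→sprk] = [T, F, T]
r2 m[φ5→wet] = [T, T, T]
r2 m[φ5→fog] = [T, T, T]
r2 m[φ6→rain] = [T, T, T]
r2 m[φ6→sprk] = [T, T, F]
r2 m[φ7→rain] = [T, T, T]
r2 m[φ7→sprk] = [T, T, T]
r2 m[φ8→fog] = [T, T, T]
r2 m[φ8→ice] = [T, T, T]
r2 m[slip→φ0] = [T, T, T]
r2 m[rain→φ0] = [T, T, T]
r2 m[rain→φ1] = [T, T, T]
r2 m[rain→φ4] = [T, T, T]
r2 m[rain→φ6] = [T, T, T]
r2 m[rain→φ7] = [T, T, T]
r2 m[wet→φ3] = [T, T, T]
r2 m[wet→φ5] = [T, T, T]
r2 m[sprk→φ4] = [T, T, F]
r2 m[sprk→φ6] = [T, F, T]
r2 m[sprk→φ7] = [T, F, F]
r2 m[fog→φ1] = [T, T, T]
r2 m[fog→φ2] = [T, F, T]
r2 m[fog→φ5] = [T, F, T]
r2 m[fog→φ8] = [T, F, T]
r2 m[ice→φ2] = [F, T, T]
r2 m[ice→φ3] = [T, T, T]
r2 m[ice→φ8] = [F, T, T]

message @ round 2 = [T, T, F]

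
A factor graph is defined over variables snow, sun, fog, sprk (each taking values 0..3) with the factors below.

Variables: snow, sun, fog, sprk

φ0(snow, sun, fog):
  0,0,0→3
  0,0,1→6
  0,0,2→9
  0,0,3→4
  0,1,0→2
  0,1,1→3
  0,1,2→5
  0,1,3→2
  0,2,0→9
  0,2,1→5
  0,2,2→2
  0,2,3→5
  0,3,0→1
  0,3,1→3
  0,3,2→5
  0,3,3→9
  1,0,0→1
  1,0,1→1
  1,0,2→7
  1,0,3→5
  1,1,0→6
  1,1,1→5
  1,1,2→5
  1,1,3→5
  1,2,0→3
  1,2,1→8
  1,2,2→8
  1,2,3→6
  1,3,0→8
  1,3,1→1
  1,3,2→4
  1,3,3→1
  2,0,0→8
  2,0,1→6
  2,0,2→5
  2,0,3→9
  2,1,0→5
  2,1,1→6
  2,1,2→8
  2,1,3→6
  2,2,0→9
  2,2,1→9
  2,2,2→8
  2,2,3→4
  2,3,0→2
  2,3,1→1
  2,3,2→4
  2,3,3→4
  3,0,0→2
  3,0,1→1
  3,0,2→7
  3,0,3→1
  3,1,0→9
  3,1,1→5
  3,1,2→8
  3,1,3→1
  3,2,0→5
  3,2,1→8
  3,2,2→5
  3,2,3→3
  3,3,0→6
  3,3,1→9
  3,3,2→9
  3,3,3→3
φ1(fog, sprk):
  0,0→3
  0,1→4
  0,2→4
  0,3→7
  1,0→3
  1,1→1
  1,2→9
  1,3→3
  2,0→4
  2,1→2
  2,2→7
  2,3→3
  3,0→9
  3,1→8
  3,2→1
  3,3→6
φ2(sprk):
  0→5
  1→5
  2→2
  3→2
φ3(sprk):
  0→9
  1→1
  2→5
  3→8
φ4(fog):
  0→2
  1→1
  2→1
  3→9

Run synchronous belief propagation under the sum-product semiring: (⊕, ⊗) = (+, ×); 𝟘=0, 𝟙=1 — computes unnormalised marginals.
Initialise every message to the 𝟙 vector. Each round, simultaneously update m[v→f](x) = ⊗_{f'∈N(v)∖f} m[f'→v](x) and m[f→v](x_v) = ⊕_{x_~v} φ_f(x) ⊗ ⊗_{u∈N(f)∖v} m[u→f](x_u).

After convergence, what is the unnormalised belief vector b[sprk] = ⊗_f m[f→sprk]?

init: all messages = 𝟙 over 4 values
r1 m[φ0→snow] = [73, 74, 94, 82]
r1 m[φ0→sun] = [75, 81, 97, 70]
r1 m[φ0→fog] = [79, 77, 99, 68]
r1 m[φ1→fog] = [18, 16, 16, 24]
r1 m[φ1→sprk] = [19, 15, 21, 19]
r1 m[φ2→sprk] = [5, 5, 2, 2]
r1 m[φ3→sprk] = [9, 1, 5, 8]
r1 m[φ4→fog] = [2, 1, 1, 9]
r1 m[snow→φ0] = [1, 1, 1, 1]
r1 m[sun→φ0] = [1, 1, 1, 1]
r1 m[fog→φ0] = [1, 1, 1, 1]
r1 m[fog→φ1] = [1, 1, 1, 1]
r1 m[fog→φ4] = [1, 1, 1, 1]
r1 m[sprk→φ1] = [1, 1, 1, 1]
r1 m[sprk→φ2] = [1, 1, 1, 1]
r1 m[sprk→φ3] = [1, 1, 1, 1]
r2 m[φ0→snow] = [73, 74, 94, 82]
r2 m[φ0→sun] = [75, 81, 97, 70]
r2 m[φ0→fog] = [79, 77, 99, 68]
r2 m[φ1→fog] = [18, 16, 16, 24]
r2 m[φ1→sprk] = [19, 15, 21, 19]
r2 m[φ2→sprk] = [5, 5, 2, 2]
r2 m[φ3→sprk] = [9, 1, 5, 8]
r2 m[φ4→fog] = [2, 1, 1, 9]
r2 m[snow→φ0] = [1, 1, 1, 1]
r2 m[sun→φ0] = [1, 1, 1, 1]
r2 m[fog→φ0] = [36, 16, 16, 216]
r2 m[fog→φ1] = [158, 77, 99, 612]
r2 m[fog→φ4] = [1422, 1232, 1584, 1632]
r2 m[sprk→φ1] = [45, 5, 10, 16]
r2 m[sprk→φ2] = [171, 15, 105, 152]
r2 m[sprk→φ3] = [95, 75, 42, 38]
r3 m[φ0→snow] = [5468, 4944, 6584, 3352]
r3 m[φ0→sun] = [5280, 4536, 5672, 4860]
r3 m[φ0→fog] = [79, 77, 99, 68]
r3 m[φ1→fog] = [307, 278, 308, 551]
r3 m[φ1→sprk] = [6609, 5803, 2630, 5306]
r3 m[φ2→sprk] = [5, 5, 2, 2]
r3 m[φ3→sprk] = [9, 1, 5, 8]
r3 m[φ4→fog] = [2, 1, 1, 9]
r3 m[snow→φ0] = [1, 1, 1, 1]
r3 m[sun→φ0] = [1, 1, 1, 1]
r3 m[fog→φ0] = [36, 16, 16, 216]
r3 m[fog→φ1] = [158, 77, 99, 612]
r3 m[fog→φ4] = [1422, 1232, 1584, 1632]
r3 m[sprk→φ1] = [45, 5, 10, 16]
r3 m[sprk→φ2] = [171, 15, 105, 152]
r3 m[sprk→φ3] = [95, 75, 42, 38]
r4 m[φ0→snow] = [5468, 4944, 6584, 3352]
r4 m[φ0→sun] = [5280, 4536, 5672, 4860]
r4 m[φ0→fog] = [79, 77, 99, 68]
r4 m[φ1→fog] = [307, 278, 308, 551]
r4 m[φ1→sprk] = [6609, 5803, 2630, 5306]
r4 m[φ2→sprk] = [5, 5, 2, 2]
r4 m[φ3→sprk] = [9, 1, 5, 8]
r4 m[φ4→fog] = [2, 1, 1, 9]
r4 m[snow→φ0] = [1, 1, 1, 1]
r4 m[sun→φ0] = [1, 1, 1, 1]
r4 m[fog→φ0] = [614, 278, 308, 4959]
r4 m[fog→φ1] = [158, 77, 99, 612]
r4 m[fog→φ4] = [24253, 21406, 30492, 37468]
r4 m[sprk→φ1] = [45, 5, 10, 16]
r4 m[sprk→φ2] = [59481, 5803, 13150, 42448]
r4 m[sprk→φ3] = [33045, 29015, 5260, 10612]
r5 m[φ0→snow] = [119584, 106917, 142609, 68506]
r5 m[φ0→sun] = [115333, 96224, 120650, 105409]
r5 m[φ0→fog] = [79, 77, 99, 68]
r5 m[φ1→fog] = [307, 278, 308, 551]
r5 m[φ1→sprk] = [6609, 5803, 2630, 5306]
r5 m[φ2→sprk] = [5, 5, 2, 2]
r5 m[φ3→sprk] = [9, 1, 5, 8]
r5 m[φ4→fog] = [2, 1, 1, 9]
r5 m[snow→φ0] = [1, 1, 1, 1]
r5 m[sun→φ0] = [1, 1, 1, 1]
r5 m[fog→φ0] = [614, 278, 308, 4959]
r5 m[fog→φ1] = [158, 77, 99, 612]
r5 m[fog→φ4] = [24253, 21406, 30492, 37468]
r5 m[sprk→φ1] = [45, 5, 10, 16]
r5 m[sprk→φ2] = [59481, 5803, 13150, 42448]
r5 m[sprk→φ3] = [33045, 29015, 5260, 10612]
r6 m[φ0→snow] = [119584, 106917, 142609, 68506]
r6 m[φ0→sun] = [115333, 96224, 120650, 105409]
r6 m[φ0→fog] = [79, 77, 99, 68]
r6 m[φ1→fog] = [307, 278, 308, 551]
r6 m[φ1→sprk] = [6609, 5803, 2630, 5306]
r6 m[φ2→sprk] = [5, 5, 2, 2]
r6 m[φ3→sprk] = [9, 1, 5, 8]
r6 m[φ4→fog] = [2, 1, 1, 9]
r6 m[snow→φ0] = [1, 1, 1, 1]
r6 m[sun→φ0] = [1, 1, 1, 1]
r6 m[fog→φ0] = [614, 278, 308, 4959]
r6 m[fog→φ1] = [158, 77, 99, 612]
r6 m[fog→φ4] = [24253, 21406, 30492, 37468]
r6 m[sprk→φ1] = [45, 5, 10, 16]
r6 m[sprk→φ2] = [59481, 5803, 13150, 42448]
r6 m[sprk→φ3] = [33045, 29015, 5260, 10612]
fixed point reached at round 6
b[sprk] = ⊗ incoming = [297405, 29015, 26300, 84896]

b[sprk] = [297405, 29015, 26300, 84896]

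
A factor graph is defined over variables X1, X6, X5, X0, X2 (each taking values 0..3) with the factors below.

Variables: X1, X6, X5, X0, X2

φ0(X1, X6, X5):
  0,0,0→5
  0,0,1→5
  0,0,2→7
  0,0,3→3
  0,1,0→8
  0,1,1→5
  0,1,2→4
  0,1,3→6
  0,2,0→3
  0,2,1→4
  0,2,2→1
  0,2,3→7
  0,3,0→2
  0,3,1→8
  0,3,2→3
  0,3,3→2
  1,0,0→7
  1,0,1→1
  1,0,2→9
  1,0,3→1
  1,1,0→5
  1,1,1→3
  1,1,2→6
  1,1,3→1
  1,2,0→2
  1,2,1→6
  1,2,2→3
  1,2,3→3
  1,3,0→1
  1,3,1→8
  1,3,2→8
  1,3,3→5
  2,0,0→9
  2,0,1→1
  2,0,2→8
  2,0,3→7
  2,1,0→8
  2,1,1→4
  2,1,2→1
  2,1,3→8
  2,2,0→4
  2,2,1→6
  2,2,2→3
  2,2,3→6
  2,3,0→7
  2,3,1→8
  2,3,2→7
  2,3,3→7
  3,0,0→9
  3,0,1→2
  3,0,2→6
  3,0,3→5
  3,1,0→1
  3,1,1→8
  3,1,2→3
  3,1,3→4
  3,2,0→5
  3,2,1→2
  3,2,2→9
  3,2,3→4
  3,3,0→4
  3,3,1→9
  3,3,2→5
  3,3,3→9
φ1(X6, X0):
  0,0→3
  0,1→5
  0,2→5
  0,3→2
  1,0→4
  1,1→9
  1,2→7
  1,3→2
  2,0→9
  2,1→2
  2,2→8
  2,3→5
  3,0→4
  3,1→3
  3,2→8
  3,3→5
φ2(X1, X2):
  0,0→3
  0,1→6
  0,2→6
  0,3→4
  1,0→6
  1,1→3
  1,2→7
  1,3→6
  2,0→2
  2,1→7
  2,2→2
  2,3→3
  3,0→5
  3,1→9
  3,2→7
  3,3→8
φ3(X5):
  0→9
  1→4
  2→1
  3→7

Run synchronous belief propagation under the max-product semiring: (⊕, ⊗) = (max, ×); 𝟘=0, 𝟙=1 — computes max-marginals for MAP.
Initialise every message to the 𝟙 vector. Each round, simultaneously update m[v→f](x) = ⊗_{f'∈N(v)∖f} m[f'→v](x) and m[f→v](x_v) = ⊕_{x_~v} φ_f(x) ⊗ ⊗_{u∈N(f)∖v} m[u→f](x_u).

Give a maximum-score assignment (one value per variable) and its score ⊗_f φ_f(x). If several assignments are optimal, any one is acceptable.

init: all messages = 𝟙 over 4 values
r1 m[φ0→X1] = [8, 9, 9, 9]
r1 m[φ0→X6] = [9, 8, 9, 9]
r1 m[φ0→X5] = [9, 9, 9, 9]
r1 m[φ1→X6] = [5, 9, 9, 8]
r1 m[φ1→X0] = [9, 9, 8, 5]
r1 m[φ2→X1] = [6, 7, 7, 9]
r1 m[φ2→X2] = [6, 9, 7, 8]
r1 m[φ3→X5] = [9, 4, 1, 7]
r1 m[X1→φ0] = [1, 1, 1, 1]
r1 m[X1→φ2] = [1, 1, 1, 1]
r1 m[X6→φ0] = [1, 1, 1, 1]
r1 m[X6→φ1] = [1, 1, 1, 1]
r1 m[X5→φ0] = [1, 1, 1, 1]
r1 m[X5→φ3] = [1, 1, 1, 1]
r1 m[X0→φ1] = [1, 1, 1, 1]
r1 m[X2→φ2] = [1, 1, 1, 1]
r2 m[φ0→X1] = [8, 9, 9, 9]
r2 m[φ0→X6] = [9, 8, 9, 9]
r2 m[φ0→X5] = [9, 9, 9, 9]
r2 m[φ1→X6] = [5, 9, 9, 8]
r2 m[φ1→X0] = [9, 9, 8, 5]
r2 m[φ2→X1] = [6, 7, 7, 9]
r2 m[φ2→X2] = [6, 9, 7, 8]
r2 m[φ3→X5] = [9, 4, 1, 7]
r2 m[X1→φ0] = [6, 7, 7, 9]
r2 m[X1→φ2] = [8, 9, 9, 9]
r2 m[X6→φ0] = [5, 9, 9, 8]
r2 m[X6→φ1] = [9, 8, 9, 9]
r2 m[X5→φ0] = [9, 4, 1, 7]
r2 m[X5→φ3] = [9, 9, 9, 9]
r2 m[X0→φ1] = [1, 1, 1, 1]
r2 m[X2→φ2] = [1, 1, 1, 1]
r3 m[φ0→X1] = [648, 405, 648, 504]
r3 m[φ0→X6] = [729, 504, 405, 567]
r3 m[φ0→X5] = [504, 648, 729, 648]
r3 m[φ1→X6] = [5, 9, 9, 8]
r3 m[φ1→X0] = [81, 72, 72, 45]
r3 m[φ2→X1] = [6, 7, 7, 9]
r3 m[φ2→X2] = [54, 81, 63, 72]
r3 m[φ3→X5] = [9, 4, 1, 7]
r3 m[X1→φ0] = [6, 7, 7, 9]
r3 m[X1→φ2] = [8, 9, 9, 9]
r3 m[X6→φ0] = [5, 9, 9, 8]
r3 m[X6→φ1] = [9, 8, 9, 9]
r3 m[X5→φ0] = [9, 4, 1, 7]
r3 m[X5→φ3] = [9, 9, 9, 9]
r3 m[X0→φ1] = [1, 1, 1, 1]
r3 m[X2→φ2] = [1, 1, 1, 1]
r4 m[φ0→X1] = [648, 405, 648, 504]
r4 m[φ0→X6] = [729, 504, 405, 567]
r4 m[φ0→X5] = [504, 648, 729, 648]
r4 m[φ1→X6] = [5, 9, 9, 8]
r4 m[φ1→X0] = [81, 72, 72, 45]
r4 m[φ2→X1] = [6, 7, 7, 9]
r4 m[φ2→X2] = [54, 81, 63, 72]
r4 m[φ3→X5] = [9, 4, 1, 7]
r4 m[X1→φ0] = [6, 7, 7, 9]
r4 m[X1→φ2] = [648, 405, 648, 504]
r4 m[X6→φ0] = [5, 9, 9, 8]
r4 m[X6→φ1] = [729, 504, 405, 567]
r4 m[X5→φ0] = [9, 4, 1, 7]
r4 m[X5→φ3] = [504, 648, 729, 648]
r4 m[X0→φ1] = [1, 1, 1, 1]
r4 m[X2→φ2] = [1, 1, 1, 1]
r5 m[φ0→X1] = [648, 405, 648, 504]
r5 m[φ0→X6] = [729, 504, 405, 567]
r5 m[φ0→X5] = [504, 648, 729, 648]
r5 m[φ1→X6] = [5, 9, 9, 8]
r5 m[φ1→X0] = [3645, 4536, 4536, 2835]
r5 m[φ2→X1] = [6, 7, 7, 9]
r5 m[φ2→X2] = [2520, 4536, 3888, 4032]
r5 m[φ3→X5] = [9, 4, 1, 7]
r5 m[X1→φ0] = [6, 7, 7, 9]
r5 m[X1→φ2] = [648, 405, 648, 504]
r5 m[X6→φ0] = [5, 9, 9, 8]
r5 m[X6→φ1] = [729, 504, 405, 567]
r5 m[X5→φ0] = [9, 4, 1, 7]
r5 m[X5→φ3] = [504, 648, 729, 648]
r5 m[X0→φ1] = [1, 1, 1, 1]
r5 m[X2→φ2] = [1, 1, 1, 1]
r6 m[φ0→X1] = [648, 405, 648, 504]
r6 m[φ0→X6] = [729, 504, 405, 567]
r6 m[φ0→X5] = [504, 648, 729, 648]
r6 m[φ1→X6] = [5, 9, 9, 8]
r6 m[φ1→X0] = [3645, 4536, 4536, 2835]
r6 m[φ2→X1] = [6, 7, 7, 9]
r6 m[φ2→X2] = [2520, 4536, 3888, 4032]
r6 m[φ3→X5] = [9, 4, 1, 7]
r6 m[X1→φ0] = [6, 7, 7, 9]
r6 m[X1→φ2] = [648, 405, 648, 504]
r6 m[X6→φ0] = [5, 9, 9, 8]
r6 m[X6→φ1] = [729, 504, 405, 567]
r6 m[X5→φ0] = [9, 4, 1, 7]
r6 m[X5→φ3] = [504, 648, 729, 648]
r6 m[X0→φ1] = [1, 1, 1, 1]
r6 m[X2→φ2] = [1, 1, 1, 1]
fixed point reached at round 6
traceback from X1: (X1=2, X6=1, X5=0, X0=1, X2=1), score=4536

assignment: (X1=2, X6=1, X5=0, X0=1, X2=1); score = 4536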